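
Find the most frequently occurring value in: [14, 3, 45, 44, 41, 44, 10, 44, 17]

44

Step 1: Count the frequency of each value:
  3: appears 1 time(s)
  10: appears 1 time(s)
  14: appears 1 time(s)
  17: appears 1 time(s)
  41: appears 1 time(s)
  44: appears 3 time(s)
  45: appears 1 time(s)
Step 2: The value 44 appears most frequently (3 times).
Step 3: Mode = 44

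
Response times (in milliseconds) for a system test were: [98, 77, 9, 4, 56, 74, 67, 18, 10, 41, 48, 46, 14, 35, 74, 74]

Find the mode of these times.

74

Step 1: Count the frequency of each value:
  4: appears 1 time(s)
  9: appears 1 time(s)
  10: appears 1 time(s)
  14: appears 1 time(s)
  18: appears 1 time(s)
  35: appears 1 time(s)
  41: appears 1 time(s)
  46: appears 1 time(s)
  48: appears 1 time(s)
  56: appears 1 time(s)
  67: appears 1 time(s)
  74: appears 3 time(s)
  77: appears 1 time(s)
  98: appears 1 time(s)
Step 2: The value 74 appears most frequently (3 times).
Step 3: Mode = 74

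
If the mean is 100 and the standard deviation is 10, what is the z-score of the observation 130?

3

Step 1: Recall the z-score formula: z = (x - mu) / sigma
Step 2: Substitute values: z = (130 - 100) / 10
Step 3: z = 30 / 10 = 3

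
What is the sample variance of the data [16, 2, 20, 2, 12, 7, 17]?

53.4762

Step 1: Compute the mean: (16 + 2 + 20 + 2 + 12 + 7 + 17) / 7 = 10.8571
Step 2: Compute squared deviations from the mean:
  (16 - 10.8571)^2 = 26.449
  (2 - 10.8571)^2 = 78.449
  (20 - 10.8571)^2 = 83.5918
  (2 - 10.8571)^2 = 78.449
  (12 - 10.8571)^2 = 1.3061
  (7 - 10.8571)^2 = 14.8776
  (17 - 10.8571)^2 = 37.7347
Step 3: Sum of squared deviations = 320.8571
Step 4: Sample variance = 320.8571 / 6 = 53.4762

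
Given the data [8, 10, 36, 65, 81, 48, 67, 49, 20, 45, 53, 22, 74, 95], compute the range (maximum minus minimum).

87

Step 1: Identify the maximum value: max = 95
Step 2: Identify the minimum value: min = 8
Step 3: Range = max - min = 95 - 8 = 87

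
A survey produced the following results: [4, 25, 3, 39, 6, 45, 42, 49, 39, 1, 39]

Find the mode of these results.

39

Step 1: Count the frequency of each value:
  1: appears 1 time(s)
  3: appears 1 time(s)
  4: appears 1 time(s)
  6: appears 1 time(s)
  25: appears 1 time(s)
  39: appears 3 time(s)
  42: appears 1 time(s)
  45: appears 1 time(s)
  49: appears 1 time(s)
Step 2: The value 39 appears most frequently (3 times).
Step 3: Mode = 39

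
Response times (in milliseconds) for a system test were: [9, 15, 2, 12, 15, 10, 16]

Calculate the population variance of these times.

20.4898

Step 1: Compute the mean: (9 + 15 + 2 + 12 + 15 + 10 + 16) / 7 = 11.2857
Step 2: Compute squared deviations from the mean:
  (9 - 11.2857)^2 = 5.2245
  (15 - 11.2857)^2 = 13.7959
  (2 - 11.2857)^2 = 86.2245
  (12 - 11.2857)^2 = 0.5102
  (15 - 11.2857)^2 = 13.7959
  (10 - 11.2857)^2 = 1.6531
  (16 - 11.2857)^2 = 22.2245
Step 3: Sum of squared deviations = 143.4286
Step 4: Population variance = 143.4286 / 7 = 20.4898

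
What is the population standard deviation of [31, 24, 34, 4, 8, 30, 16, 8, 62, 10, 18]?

15.9664

Step 1: Compute the mean: 22.2727
Step 2: Sum of squared deviations from the mean: 2804.1818
Step 3: Population variance = 2804.1818 / 11 = 254.9256
Step 4: Standard deviation = sqrt(254.9256) = 15.9664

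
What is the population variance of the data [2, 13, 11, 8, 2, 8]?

17.2222

Step 1: Compute the mean: (2 + 13 + 11 + 8 + 2 + 8) / 6 = 7.3333
Step 2: Compute squared deviations from the mean:
  (2 - 7.3333)^2 = 28.4444
  (13 - 7.3333)^2 = 32.1111
  (11 - 7.3333)^2 = 13.4444
  (8 - 7.3333)^2 = 0.4444
  (2 - 7.3333)^2 = 28.4444
  (8 - 7.3333)^2 = 0.4444
Step 3: Sum of squared deviations = 103.3333
Step 4: Population variance = 103.3333 / 6 = 17.2222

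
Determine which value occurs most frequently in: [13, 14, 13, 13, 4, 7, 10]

13

Step 1: Count the frequency of each value:
  4: appears 1 time(s)
  7: appears 1 time(s)
  10: appears 1 time(s)
  13: appears 3 time(s)
  14: appears 1 time(s)
Step 2: The value 13 appears most frequently (3 times).
Step 3: Mode = 13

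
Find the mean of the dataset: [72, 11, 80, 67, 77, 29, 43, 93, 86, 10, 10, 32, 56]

51.2308

Step 1: Sum all values: 72 + 11 + 80 + 67 + 77 + 29 + 43 + 93 + 86 + 10 + 10 + 32 + 56 = 666
Step 2: Count the number of values: n = 13
Step 3: Mean = sum / n = 666 / 13 = 51.2308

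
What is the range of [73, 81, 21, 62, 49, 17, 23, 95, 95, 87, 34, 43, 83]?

78

Step 1: Identify the maximum value: max = 95
Step 2: Identify the minimum value: min = 17
Step 3: Range = max - min = 95 - 17 = 78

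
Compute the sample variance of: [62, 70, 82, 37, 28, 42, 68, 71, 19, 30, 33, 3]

605.1742

Step 1: Compute the mean: (62 + 70 + 82 + 37 + 28 + 42 + 68 + 71 + 19 + 30 + 33 + 3) / 12 = 45.4167
Step 2: Compute squared deviations from the mean:
  (62 - 45.4167)^2 = 275.0069
  (70 - 45.4167)^2 = 604.3403
  (82 - 45.4167)^2 = 1338.3403
  (37 - 45.4167)^2 = 70.8403
  (28 - 45.4167)^2 = 303.3403
  (42 - 45.4167)^2 = 11.6736
  (68 - 45.4167)^2 = 510.0069
  (71 - 45.4167)^2 = 654.5069
  (19 - 45.4167)^2 = 697.8403
  (30 - 45.4167)^2 = 237.6736
  (33 - 45.4167)^2 = 154.1736
  (3 - 45.4167)^2 = 1799.1736
Step 3: Sum of squared deviations = 6656.9167
Step 4: Sample variance = 6656.9167 / 11 = 605.1742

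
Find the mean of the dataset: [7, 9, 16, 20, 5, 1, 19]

11

Step 1: Sum all values: 7 + 9 + 16 + 20 + 5 + 1 + 19 = 77
Step 2: Count the number of values: n = 7
Step 3: Mean = sum / n = 77 / 7 = 11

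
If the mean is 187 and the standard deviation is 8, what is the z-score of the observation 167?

-2.5

Step 1: Recall the z-score formula: z = (x - mu) / sigma
Step 2: Substitute values: z = (167 - 187) / 8
Step 3: z = -20 / 8 = -2.5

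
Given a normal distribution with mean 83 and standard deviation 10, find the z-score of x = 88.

0.5

Step 1: Recall the z-score formula: z = (x - mu) / sigma
Step 2: Substitute values: z = (88 - 83) / 10
Step 3: z = 5 / 10 = 0.5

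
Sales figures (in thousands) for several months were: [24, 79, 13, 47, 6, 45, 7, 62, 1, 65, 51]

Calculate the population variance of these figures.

675.5041

Step 1: Compute the mean: (24 + 79 + 13 + 47 + 6 + 45 + 7 + 62 + 1 + 65 + 51) / 11 = 36.3636
Step 2: Compute squared deviations from the mean:
  (24 - 36.3636)^2 = 152.8595
  (79 - 36.3636)^2 = 1817.8595
  (13 - 36.3636)^2 = 545.8595
  (47 - 36.3636)^2 = 113.1322
  (6 - 36.3636)^2 = 921.9504
  (45 - 36.3636)^2 = 74.5868
  (7 - 36.3636)^2 = 862.2231
  (62 - 36.3636)^2 = 657.2231
  (1 - 36.3636)^2 = 1250.5868
  (65 - 36.3636)^2 = 820.0413
  (51 - 36.3636)^2 = 214.2231
Step 3: Sum of squared deviations = 7430.5455
Step 4: Population variance = 7430.5455 / 11 = 675.5041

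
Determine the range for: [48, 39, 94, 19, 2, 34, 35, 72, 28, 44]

92

Step 1: Identify the maximum value: max = 94
Step 2: Identify the minimum value: min = 2
Step 3: Range = max - min = 94 - 2 = 92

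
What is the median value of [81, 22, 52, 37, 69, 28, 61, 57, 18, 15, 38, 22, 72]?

38

Step 1: Sort the data in ascending order: [15, 18, 22, 22, 28, 37, 38, 52, 57, 61, 69, 72, 81]
Step 2: The number of values is n = 13.
Step 3: Since n is odd, the median is the middle value at position 7: 38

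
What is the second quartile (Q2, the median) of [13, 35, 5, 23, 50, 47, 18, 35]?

29

Step 1: Sort the data: [5, 13, 18, 23, 35, 35, 47, 50]
Step 2: n = 8
Step 3: Q2 is the median. Since n is even, it is the average of the values at positions 4 and 5:
  Q2 = (23 + 35) / 2 = 29
Step 4: Q2 = 29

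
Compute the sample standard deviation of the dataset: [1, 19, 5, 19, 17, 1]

8.9144

Step 1: Compute the mean: 10.3333
Step 2: Sum of squared deviations from the mean: 397.3333
Step 3: Sample variance = 397.3333 / 5 = 79.4667
Step 4: Standard deviation = sqrt(79.4667) = 8.9144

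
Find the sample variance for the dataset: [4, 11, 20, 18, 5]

53.3

Step 1: Compute the mean: (4 + 11 + 20 + 18 + 5) / 5 = 11.6
Step 2: Compute squared deviations from the mean:
  (4 - 11.6)^2 = 57.76
  (11 - 11.6)^2 = 0.36
  (20 - 11.6)^2 = 70.56
  (18 - 11.6)^2 = 40.96
  (5 - 11.6)^2 = 43.56
Step 3: Sum of squared deviations = 213.2
Step 4: Sample variance = 213.2 / 4 = 53.3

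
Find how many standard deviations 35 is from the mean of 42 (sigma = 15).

-0.4667

Step 1: Recall the z-score formula: z = (x - mu) / sigma
Step 2: Substitute values: z = (35 - 42) / 15
Step 3: z = -7 / 15 = -0.4667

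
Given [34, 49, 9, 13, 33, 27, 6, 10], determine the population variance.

208.2344

Step 1: Compute the mean: (34 + 49 + 9 + 13 + 33 + 27 + 6 + 10) / 8 = 22.625
Step 2: Compute squared deviations from the mean:
  (34 - 22.625)^2 = 129.3906
  (49 - 22.625)^2 = 695.6406
  (9 - 22.625)^2 = 185.6406
  (13 - 22.625)^2 = 92.6406
  (33 - 22.625)^2 = 107.6406
  (27 - 22.625)^2 = 19.1406
  (6 - 22.625)^2 = 276.3906
  (10 - 22.625)^2 = 159.3906
Step 3: Sum of squared deviations = 1665.875
Step 4: Population variance = 1665.875 / 8 = 208.2344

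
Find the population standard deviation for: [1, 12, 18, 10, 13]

5.5642

Step 1: Compute the mean: 10.8
Step 2: Sum of squared deviations from the mean: 154.8
Step 3: Population variance = 154.8 / 5 = 30.96
Step 4: Standard deviation = sqrt(30.96) = 5.5642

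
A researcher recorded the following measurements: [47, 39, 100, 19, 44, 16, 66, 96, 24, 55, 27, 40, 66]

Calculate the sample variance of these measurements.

727.641

Step 1: Compute the mean: (47 + 39 + 100 + 19 + 44 + 16 + 66 + 96 + 24 + 55 + 27 + 40 + 66) / 13 = 49.1538
Step 2: Compute squared deviations from the mean:
  (47 - 49.1538)^2 = 4.6391
  (39 - 49.1538)^2 = 103.1006
  (100 - 49.1538)^2 = 2585.3314
  (19 - 49.1538)^2 = 909.2544
  (44 - 49.1538)^2 = 26.5621
  (16 - 49.1538)^2 = 1099.1775
  (66 - 49.1538)^2 = 283.7929
  (96 - 49.1538)^2 = 2194.5621
  (24 - 49.1538)^2 = 632.716
  (55 - 49.1538)^2 = 34.1775
  (27 - 49.1538)^2 = 490.7929
  (40 - 49.1538)^2 = 83.7929
  (66 - 49.1538)^2 = 283.7929
Step 3: Sum of squared deviations = 8731.6923
Step 4: Sample variance = 8731.6923 / 12 = 727.641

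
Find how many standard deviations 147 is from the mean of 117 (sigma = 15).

2

Step 1: Recall the z-score formula: z = (x - mu) / sigma
Step 2: Substitute values: z = (147 - 117) / 15
Step 3: z = 30 / 15 = 2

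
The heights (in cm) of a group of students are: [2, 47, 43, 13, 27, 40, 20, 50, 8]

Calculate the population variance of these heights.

286.6173

Step 1: Compute the mean: (2 + 47 + 43 + 13 + 27 + 40 + 20 + 50 + 8) / 9 = 27.7778
Step 2: Compute squared deviations from the mean:
  (2 - 27.7778)^2 = 664.4938
  (47 - 27.7778)^2 = 369.4938
  (43 - 27.7778)^2 = 231.716
  (13 - 27.7778)^2 = 218.3827
  (27 - 27.7778)^2 = 0.6049
  (40 - 27.7778)^2 = 149.3827
  (20 - 27.7778)^2 = 60.4938
  (50 - 27.7778)^2 = 493.8272
  (8 - 27.7778)^2 = 391.1605
Step 3: Sum of squared deviations = 2579.5556
Step 4: Population variance = 2579.5556 / 9 = 286.6173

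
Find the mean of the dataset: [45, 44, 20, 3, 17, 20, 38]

26.7143

Step 1: Sum all values: 45 + 44 + 20 + 3 + 17 + 20 + 38 = 187
Step 2: Count the number of values: n = 7
Step 3: Mean = sum / n = 187 / 7 = 26.7143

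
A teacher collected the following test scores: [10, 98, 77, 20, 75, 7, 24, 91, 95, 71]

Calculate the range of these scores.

91

Step 1: Identify the maximum value: max = 98
Step 2: Identify the minimum value: min = 7
Step 3: Range = max - min = 98 - 7 = 91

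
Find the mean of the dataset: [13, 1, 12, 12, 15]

10.6

Step 1: Sum all values: 13 + 1 + 12 + 12 + 15 = 53
Step 2: Count the number of values: n = 5
Step 3: Mean = sum / n = 53 / 5 = 10.6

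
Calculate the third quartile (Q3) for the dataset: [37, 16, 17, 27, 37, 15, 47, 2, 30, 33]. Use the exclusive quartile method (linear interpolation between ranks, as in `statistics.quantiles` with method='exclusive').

37

Step 1: Sort the data: [2, 15, 16, 17, 27, 30, 33, 37, 37, 47]
Step 2: n = 10
Step 3: Using the exclusive quartile method:
  Q1 = 15.75
  Q2 (median) = 28.5
  Q3 = 37
  IQR = Q3 - Q1 = 37 - 15.75 = 21.25
Step 4: Q3 = 37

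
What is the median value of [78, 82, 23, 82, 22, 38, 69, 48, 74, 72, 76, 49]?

70.5

Step 1: Sort the data in ascending order: [22, 23, 38, 48, 49, 69, 72, 74, 76, 78, 82, 82]
Step 2: The number of values is n = 12.
Step 3: Since n is even, the median is the average of positions 6 and 7:
  Median = (69 + 72) / 2 = 70.5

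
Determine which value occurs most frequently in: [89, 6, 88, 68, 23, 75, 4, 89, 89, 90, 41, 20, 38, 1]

89

Step 1: Count the frequency of each value:
  1: appears 1 time(s)
  4: appears 1 time(s)
  6: appears 1 time(s)
  20: appears 1 time(s)
  23: appears 1 time(s)
  38: appears 1 time(s)
  41: appears 1 time(s)
  68: appears 1 time(s)
  75: appears 1 time(s)
  88: appears 1 time(s)
  89: appears 3 time(s)
  90: appears 1 time(s)
Step 2: The value 89 appears most frequently (3 times).
Step 3: Mode = 89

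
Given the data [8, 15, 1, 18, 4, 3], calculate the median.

6

Step 1: Sort the data in ascending order: [1, 3, 4, 8, 15, 18]
Step 2: The number of values is n = 6.
Step 3: Since n is even, the median is the average of positions 3 and 4:
  Median = (4 + 8) / 2 = 6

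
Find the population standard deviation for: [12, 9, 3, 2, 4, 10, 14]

4.3659

Step 1: Compute the mean: 7.7143
Step 2: Sum of squared deviations from the mean: 133.4286
Step 3: Population variance = 133.4286 / 7 = 19.0612
Step 4: Standard deviation = sqrt(19.0612) = 4.3659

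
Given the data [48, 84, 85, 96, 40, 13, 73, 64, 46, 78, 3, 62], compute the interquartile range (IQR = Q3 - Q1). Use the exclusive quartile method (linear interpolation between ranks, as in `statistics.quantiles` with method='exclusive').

41

Step 1: Sort the data: [3, 13, 40, 46, 48, 62, 64, 73, 78, 84, 85, 96]
Step 2: n = 12
Step 3: Using the exclusive quartile method:
  Q1 = 41.5
  Q2 (median) = 63
  Q3 = 82.5
  IQR = Q3 - Q1 = 82.5 - 41.5 = 41
Step 4: IQR = 41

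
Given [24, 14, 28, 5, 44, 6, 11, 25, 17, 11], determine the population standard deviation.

11.3424

Step 1: Compute the mean: 18.5
Step 2: Sum of squared deviations from the mean: 1286.5
Step 3: Population variance = 1286.5 / 10 = 128.65
Step 4: Standard deviation = sqrt(128.65) = 11.3424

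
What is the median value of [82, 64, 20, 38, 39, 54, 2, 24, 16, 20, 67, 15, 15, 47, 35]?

35

Step 1: Sort the data in ascending order: [2, 15, 15, 16, 20, 20, 24, 35, 38, 39, 47, 54, 64, 67, 82]
Step 2: The number of values is n = 15.
Step 3: Since n is odd, the median is the middle value at position 8: 35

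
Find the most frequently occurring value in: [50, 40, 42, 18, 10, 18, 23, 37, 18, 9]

18

Step 1: Count the frequency of each value:
  9: appears 1 time(s)
  10: appears 1 time(s)
  18: appears 3 time(s)
  23: appears 1 time(s)
  37: appears 1 time(s)
  40: appears 1 time(s)
  42: appears 1 time(s)
  50: appears 1 time(s)
Step 2: The value 18 appears most frequently (3 times).
Step 3: Mode = 18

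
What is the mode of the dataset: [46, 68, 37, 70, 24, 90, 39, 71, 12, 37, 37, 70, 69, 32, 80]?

37

Step 1: Count the frequency of each value:
  12: appears 1 time(s)
  24: appears 1 time(s)
  32: appears 1 time(s)
  37: appears 3 time(s)
  39: appears 1 time(s)
  46: appears 1 time(s)
  68: appears 1 time(s)
  69: appears 1 time(s)
  70: appears 2 time(s)
  71: appears 1 time(s)
  80: appears 1 time(s)
  90: appears 1 time(s)
Step 2: The value 37 appears most frequently (3 times).
Step 3: Mode = 37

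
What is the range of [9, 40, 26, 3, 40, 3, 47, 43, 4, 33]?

44

Step 1: Identify the maximum value: max = 47
Step 2: Identify the minimum value: min = 3
Step 3: Range = max - min = 47 - 3 = 44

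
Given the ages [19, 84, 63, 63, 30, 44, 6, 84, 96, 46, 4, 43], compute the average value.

48.5

Step 1: Sum all values: 19 + 84 + 63 + 63 + 30 + 44 + 6 + 84 + 96 + 46 + 4 + 43 = 582
Step 2: Count the number of values: n = 12
Step 3: Mean = sum / n = 582 / 12 = 48.5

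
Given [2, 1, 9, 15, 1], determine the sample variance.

38.8

Step 1: Compute the mean: (2 + 1 + 9 + 15 + 1) / 5 = 5.6
Step 2: Compute squared deviations from the mean:
  (2 - 5.6)^2 = 12.96
  (1 - 5.6)^2 = 21.16
  (9 - 5.6)^2 = 11.56
  (15 - 5.6)^2 = 88.36
  (1 - 5.6)^2 = 21.16
Step 3: Sum of squared deviations = 155.2
Step 4: Sample variance = 155.2 / 4 = 38.8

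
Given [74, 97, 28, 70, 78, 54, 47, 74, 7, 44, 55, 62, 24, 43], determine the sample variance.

584.6868

Step 1: Compute the mean: (74 + 97 + 28 + 70 + 78 + 54 + 47 + 74 + 7 + 44 + 55 + 62 + 24 + 43) / 14 = 54.0714
Step 2: Compute squared deviations from the mean:
  (74 - 54.0714)^2 = 397.148
  (97 - 54.0714)^2 = 1842.8622
  (28 - 54.0714)^2 = 679.7194
  (70 - 54.0714)^2 = 253.7194
  (78 - 54.0714)^2 = 572.5765
  (54 - 54.0714)^2 = 0.0051
  (47 - 54.0714)^2 = 50.0051
  (74 - 54.0714)^2 = 397.148
  (7 - 54.0714)^2 = 2215.7194
  (44 - 54.0714)^2 = 101.4337
  (55 - 54.0714)^2 = 0.8622
  (62 - 54.0714)^2 = 62.8622
  (24 - 54.0714)^2 = 904.2908
  (43 - 54.0714)^2 = 122.5765
Step 3: Sum of squared deviations = 7600.9286
Step 4: Sample variance = 7600.9286 / 13 = 584.6868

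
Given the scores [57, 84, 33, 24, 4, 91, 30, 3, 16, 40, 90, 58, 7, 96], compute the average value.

45.2143

Step 1: Sum all values: 57 + 84 + 33 + 24 + 4 + 91 + 30 + 3 + 16 + 40 + 90 + 58 + 7 + 96 = 633
Step 2: Count the number of values: n = 14
Step 3: Mean = sum / n = 633 / 14 = 45.2143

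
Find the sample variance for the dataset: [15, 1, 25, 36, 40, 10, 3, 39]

258.125

Step 1: Compute the mean: (15 + 1 + 25 + 36 + 40 + 10 + 3 + 39) / 8 = 21.125
Step 2: Compute squared deviations from the mean:
  (15 - 21.125)^2 = 37.5156
  (1 - 21.125)^2 = 405.0156
  (25 - 21.125)^2 = 15.0156
  (36 - 21.125)^2 = 221.2656
  (40 - 21.125)^2 = 356.2656
  (10 - 21.125)^2 = 123.7656
  (3 - 21.125)^2 = 328.5156
  (39 - 21.125)^2 = 319.5156
Step 3: Sum of squared deviations = 1806.875
Step 4: Sample variance = 1806.875 / 7 = 258.125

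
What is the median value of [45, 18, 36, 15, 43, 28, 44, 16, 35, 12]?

31.5

Step 1: Sort the data in ascending order: [12, 15, 16, 18, 28, 35, 36, 43, 44, 45]
Step 2: The number of values is n = 10.
Step 3: Since n is even, the median is the average of positions 5 and 6:
  Median = (28 + 35) / 2 = 31.5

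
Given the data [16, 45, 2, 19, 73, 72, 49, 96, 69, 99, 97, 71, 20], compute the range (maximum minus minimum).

97

Step 1: Identify the maximum value: max = 99
Step 2: Identify the minimum value: min = 2
Step 3: Range = max - min = 99 - 2 = 97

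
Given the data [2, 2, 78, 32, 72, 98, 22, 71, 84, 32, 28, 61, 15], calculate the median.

32

Step 1: Sort the data in ascending order: [2, 2, 15, 22, 28, 32, 32, 61, 71, 72, 78, 84, 98]
Step 2: The number of values is n = 13.
Step 3: Since n is odd, the median is the middle value at position 7: 32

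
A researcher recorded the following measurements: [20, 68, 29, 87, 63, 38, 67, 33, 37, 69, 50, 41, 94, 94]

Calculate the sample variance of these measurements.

602.2637

Step 1: Compute the mean: (20 + 68 + 29 + 87 + 63 + 38 + 67 + 33 + 37 + 69 + 50 + 41 + 94 + 94) / 14 = 56.4286
Step 2: Compute squared deviations from the mean:
  (20 - 56.4286)^2 = 1327.0408
  (68 - 56.4286)^2 = 133.898
  (29 - 56.4286)^2 = 752.3265
  (87 - 56.4286)^2 = 934.6122
  (63 - 56.4286)^2 = 43.1837
  (38 - 56.4286)^2 = 339.6122
  (67 - 56.4286)^2 = 111.7551
  (33 - 56.4286)^2 = 548.898
  (37 - 56.4286)^2 = 377.4694
  (69 - 56.4286)^2 = 158.0408
  (50 - 56.4286)^2 = 41.3265
  (41 - 56.4286)^2 = 238.0408
  (94 - 56.4286)^2 = 1411.6122
  (94 - 56.4286)^2 = 1411.6122
Step 3: Sum of squared deviations = 7829.4286
Step 4: Sample variance = 7829.4286 / 13 = 602.2637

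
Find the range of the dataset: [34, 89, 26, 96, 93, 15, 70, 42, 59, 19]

81

Step 1: Identify the maximum value: max = 96
Step 2: Identify the minimum value: min = 15
Step 3: Range = max - min = 96 - 15 = 81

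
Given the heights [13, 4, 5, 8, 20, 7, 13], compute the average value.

10

Step 1: Sum all values: 13 + 4 + 5 + 8 + 20 + 7 + 13 = 70
Step 2: Count the number of values: n = 7
Step 3: Mean = sum / n = 70 / 7 = 10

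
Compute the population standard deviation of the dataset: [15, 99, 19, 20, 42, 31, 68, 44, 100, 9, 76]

31.7128

Step 1: Compute the mean: 47.5455
Step 2: Sum of squared deviations from the mean: 11062.7273
Step 3: Population variance = 11062.7273 / 11 = 1005.7025
Step 4: Standard deviation = sqrt(1005.7025) = 31.7128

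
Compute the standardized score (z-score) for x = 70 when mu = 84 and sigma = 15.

-0.9333

Step 1: Recall the z-score formula: z = (x - mu) / sigma
Step 2: Substitute values: z = (70 - 84) / 15
Step 3: z = -14 / 15 = -0.9333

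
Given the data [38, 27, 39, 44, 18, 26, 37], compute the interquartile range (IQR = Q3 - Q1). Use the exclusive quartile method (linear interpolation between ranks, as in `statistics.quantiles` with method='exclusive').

13

Step 1: Sort the data: [18, 26, 27, 37, 38, 39, 44]
Step 2: n = 7
Step 3: Using the exclusive quartile method:
  Q1 = 26
  Q2 (median) = 37
  Q3 = 39
  IQR = Q3 - Q1 = 39 - 26 = 13
Step 4: IQR = 13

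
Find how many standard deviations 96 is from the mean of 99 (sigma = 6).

-0.5

Step 1: Recall the z-score formula: z = (x - mu) / sigma
Step 2: Substitute values: z = (96 - 99) / 6
Step 3: z = -3 / 6 = -0.5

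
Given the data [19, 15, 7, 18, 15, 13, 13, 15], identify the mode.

15

Step 1: Count the frequency of each value:
  7: appears 1 time(s)
  13: appears 2 time(s)
  15: appears 3 time(s)
  18: appears 1 time(s)
  19: appears 1 time(s)
Step 2: The value 15 appears most frequently (3 times).
Step 3: Mode = 15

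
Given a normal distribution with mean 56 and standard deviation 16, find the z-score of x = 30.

-1.625

Step 1: Recall the z-score formula: z = (x - mu) / sigma
Step 2: Substitute values: z = (30 - 56) / 16
Step 3: z = -26 / 16 = -1.625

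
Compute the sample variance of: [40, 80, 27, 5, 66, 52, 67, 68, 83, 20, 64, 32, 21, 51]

595.1429

Step 1: Compute the mean: (40 + 80 + 27 + 5 + 66 + 52 + 67 + 68 + 83 + 20 + 64 + 32 + 21 + 51) / 14 = 48.2857
Step 2: Compute squared deviations from the mean:
  (40 - 48.2857)^2 = 68.6531
  (80 - 48.2857)^2 = 1005.7959
  (27 - 48.2857)^2 = 453.0816
  (5 - 48.2857)^2 = 1873.6531
  (66 - 48.2857)^2 = 313.7959
  (52 - 48.2857)^2 = 13.7959
  (67 - 48.2857)^2 = 350.2245
  (68 - 48.2857)^2 = 388.6531
  (83 - 48.2857)^2 = 1205.0816
  (20 - 48.2857)^2 = 800.0816
  (64 - 48.2857)^2 = 246.9388
  (32 - 48.2857)^2 = 265.2245
  (21 - 48.2857)^2 = 744.5102
  (51 - 48.2857)^2 = 7.3673
Step 3: Sum of squared deviations = 7736.8571
Step 4: Sample variance = 7736.8571 / 13 = 595.1429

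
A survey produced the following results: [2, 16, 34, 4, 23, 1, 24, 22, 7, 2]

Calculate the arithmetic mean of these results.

13.5

Step 1: Sum all values: 2 + 16 + 34 + 4 + 23 + 1 + 24 + 22 + 7 + 2 = 135
Step 2: Count the number of values: n = 10
Step 3: Mean = sum / n = 135 / 10 = 13.5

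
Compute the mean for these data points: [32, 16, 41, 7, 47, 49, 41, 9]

30.25

Step 1: Sum all values: 32 + 16 + 41 + 7 + 47 + 49 + 41 + 9 = 242
Step 2: Count the number of values: n = 8
Step 3: Mean = sum / n = 242 / 8 = 30.25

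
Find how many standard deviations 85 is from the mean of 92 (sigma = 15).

-0.4667

Step 1: Recall the z-score formula: z = (x - mu) / sigma
Step 2: Substitute values: z = (85 - 92) / 15
Step 3: z = -7 / 15 = -0.4667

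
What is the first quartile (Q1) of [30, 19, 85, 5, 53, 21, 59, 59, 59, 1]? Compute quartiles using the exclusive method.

15.5

Step 1: Sort the data: [1, 5, 19, 21, 30, 53, 59, 59, 59, 85]
Step 2: n = 10
Step 3: Using the exclusive quartile method:
  Q1 = 15.5
  Q2 (median) = 41.5
  Q3 = 59
  IQR = Q3 - Q1 = 59 - 15.5 = 43.5
Step 4: Q1 = 15.5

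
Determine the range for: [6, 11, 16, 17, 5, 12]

12

Step 1: Identify the maximum value: max = 17
Step 2: Identify the minimum value: min = 5
Step 3: Range = max - min = 17 - 5 = 12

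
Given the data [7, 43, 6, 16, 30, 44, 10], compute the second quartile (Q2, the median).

16

Step 1: Sort the data: [6, 7, 10, 16, 30, 43, 44]
Step 2: n = 7
Step 3: Q2 is the median. Since n is odd, it is the middle value at position 4: 16
Step 4: Q2 = 16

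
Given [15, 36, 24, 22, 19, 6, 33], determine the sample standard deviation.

10.2864

Step 1: Compute the mean: 22.1429
Step 2: Sum of squared deviations from the mean: 634.8571
Step 3: Sample variance = 634.8571 / 6 = 105.8095
Step 4: Standard deviation = sqrt(105.8095) = 10.2864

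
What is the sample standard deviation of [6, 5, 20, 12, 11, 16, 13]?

5.2735

Step 1: Compute the mean: 11.8571
Step 2: Sum of squared deviations from the mean: 166.8571
Step 3: Sample variance = 166.8571 / 6 = 27.8095
Step 4: Standard deviation = sqrt(27.8095) = 5.2735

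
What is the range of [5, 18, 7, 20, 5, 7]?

15

Step 1: Identify the maximum value: max = 20
Step 2: Identify the minimum value: min = 5
Step 3: Range = max - min = 20 - 5 = 15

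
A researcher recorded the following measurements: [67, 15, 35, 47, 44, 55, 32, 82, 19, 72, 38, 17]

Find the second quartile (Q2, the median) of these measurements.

41

Step 1: Sort the data: [15, 17, 19, 32, 35, 38, 44, 47, 55, 67, 72, 82]
Step 2: n = 12
Step 3: Q2 is the median. Since n is even, it is the average of the values at positions 6 and 7:
  Q2 = (38 + 44) / 2 = 41
Step 4: Q2 = 41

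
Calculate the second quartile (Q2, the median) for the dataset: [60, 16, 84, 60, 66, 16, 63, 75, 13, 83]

61.5

Step 1: Sort the data: [13, 16, 16, 60, 60, 63, 66, 75, 83, 84]
Step 2: n = 10
Step 3: Q2 is the median. Since n is even, it is the average of the values at positions 5 and 6:
  Q2 = (60 + 63) / 2 = 61.5
Step 4: Q2 = 61.5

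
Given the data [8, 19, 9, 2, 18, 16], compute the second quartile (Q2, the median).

12.5

Step 1: Sort the data: [2, 8, 9, 16, 18, 19]
Step 2: n = 6
Step 3: Q2 is the median. Since n is even, it is the average of the values at positions 3 and 4:
  Q2 = (9 + 16) / 2 = 12.5
Step 4: Q2 = 12.5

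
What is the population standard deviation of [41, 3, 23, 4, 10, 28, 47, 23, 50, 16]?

16.157

Step 1: Compute the mean: 24.5
Step 2: Sum of squared deviations from the mean: 2610.5
Step 3: Population variance = 2610.5 / 10 = 261.05
Step 4: Standard deviation = sqrt(261.05) = 16.157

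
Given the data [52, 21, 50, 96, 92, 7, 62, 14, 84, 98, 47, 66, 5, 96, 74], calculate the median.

62

Step 1: Sort the data in ascending order: [5, 7, 14, 21, 47, 50, 52, 62, 66, 74, 84, 92, 96, 96, 98]
Step 2: The number of values is n = 15.
Step 3: Since n is odd, the median is the middle value at position 8: 62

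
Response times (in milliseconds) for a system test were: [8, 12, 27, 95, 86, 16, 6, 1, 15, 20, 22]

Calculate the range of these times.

94

Step 1: Identify the maximum value: max = 95
Step 2: Identify the minimum value: min = 1
Step 3: Range = max - min = 95 - 1 = 94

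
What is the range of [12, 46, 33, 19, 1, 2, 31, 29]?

45

Step 1: Identify the maximum value: max = 46
Step 2: Identify the minimum value: min = 1
Step 3: Range = max - min = 46 - 1 = 45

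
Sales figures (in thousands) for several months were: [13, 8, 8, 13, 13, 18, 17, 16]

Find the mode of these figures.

13

Step 1: Count the frequency of each value:
  8: appears 2 time(s)
  13: appears 3 time(s)
  16: appears 1 time(s)
  17: appears 1 time(s)
  18: appears 1 time(s)
Step 2: The value 13 appears most frequently (3 times).
Step 3: Mode = 13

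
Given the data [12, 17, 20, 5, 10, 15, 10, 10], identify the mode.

10

Step 1: Count the frequency of each value:
  5: appears 1 time(s)
  10: appears 3 time(s)
  12: appears 1 time(s)
  15: appears 1 time(s)
  17: appears 1 time(s)
  20: appears 1 time(s)
Step 2: The value 10 appears most frequently (3 times).
Step 3: Mode = 10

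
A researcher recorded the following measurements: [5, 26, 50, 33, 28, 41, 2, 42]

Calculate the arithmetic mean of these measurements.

28.375

Step 1: Sum all values: 5 + 26 + 50 + 33 + 28 + 41 + 2 + 42 = 227
Step 2: Count the number of values: n = 8
Step 3: Mean = sum / n = 227 / 8 = 28.375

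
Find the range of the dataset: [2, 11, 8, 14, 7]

12

Step 1: Identify the maximum value: max = 14
Step 2: Identify the minimum value: min = 2
Step 3: Range = max - min = 14 - 2 = 12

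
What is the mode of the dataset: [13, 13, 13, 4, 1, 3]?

13

Step 1: Count the frequency of each value:
  1: appears 1 time(s)
  3: appears 1 time(s)
  4: appears 1 time(s)
  13: appears 3 time(s)
Step 2: The value 13 appears most frequently (3 times).
Step 3: Mode = 13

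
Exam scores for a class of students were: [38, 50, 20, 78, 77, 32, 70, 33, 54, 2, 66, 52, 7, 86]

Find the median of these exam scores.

51

Step 1: Sort the data in ascending order: [2, 7, 20, 32, 33, 38, 50, 52, 54, 66, 70, 77, 78, 86]
Step 2: The number of values is n = 14.
Step 3: Since n is even, the median is the average of positions 7 and 8:
  Median = (50 + 52) / 2 = 51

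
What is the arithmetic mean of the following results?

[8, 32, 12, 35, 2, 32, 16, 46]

22.875

Step 1: Sum all values: 8 + 32 + 12 + 35 + 2 + 32 + 16 + 46 = 183
Step 2: Count the number of values: n = 8
Step 3: Mean = sum / n = 183 / 8 = 22.875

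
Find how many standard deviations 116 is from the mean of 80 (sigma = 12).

3

Step 1: Recall the z-score formula: z = (x - mu) / sigma
Step 2: Substitute values: z = (116 - 80) / 12
Step 3: z = 36 / 12 = 3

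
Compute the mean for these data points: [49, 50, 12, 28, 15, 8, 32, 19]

26.625

Step 1: Sum all values: 49 + 50 + 12 + 28 + 15 + 8 + 32 + 19 = 213
Step 2: Count the number of values: n = 8
Step 3: Mean = sum / n = 213 / 8 = 26.625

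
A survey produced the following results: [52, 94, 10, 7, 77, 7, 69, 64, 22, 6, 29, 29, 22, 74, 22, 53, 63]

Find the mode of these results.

22

Step 1: Count the frequency of each value:
  6: appears 1 time(s)
  7: appears 2 time(s)
  10: appears 1 time(s)
  22: appears 3 time(s)
  29: appears 2 time(s)
  52: appears 1 time(s)
  53: appears 1 time(s)
  63: appears 1 time(s)
  64: appears 1 time(s)
  69: appears 1 time(s)
  74: appears 1 time(s)
  77: appears 1 time(s)
  94: appears 1 time(s)
Step 2: The value 22 appears most frequently (3 times).
Step 3: Mode = 22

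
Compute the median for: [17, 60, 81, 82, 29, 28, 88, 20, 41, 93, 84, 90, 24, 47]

53.5

Step 1: Sort the data in ascending order: [17, 20, 24, 28, 29, 41, 47, 60, 81, 82, 84, 88, 90, 93]
Step 2: The number of values is n = 14.
Step 3: Since n is even, the median is the average of positions 7 and 8:
  Median = (47 + 60) / 2 = 53.5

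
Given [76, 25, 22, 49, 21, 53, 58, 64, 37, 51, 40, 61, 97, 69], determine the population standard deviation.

20.9066

Step 1: Compute the mean: 51.6429
Step 2: Sum of squared deviations from the mean: 6119.2143
Step 3: Population variance = 6119.2143 / 14 = 437.0867
Step 4: Standard deviation = sqrt(437.0867) = 20.9066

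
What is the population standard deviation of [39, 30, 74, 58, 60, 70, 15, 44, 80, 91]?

22.6515

Step 1: Compute the mean: 56.1
Step 2: Sum of squared deviations from the mean: 5130.9
Step 3: Population variance = 5130.9 / 10 = 513.09
Step 4: Standard deviation = sqrt(513.09) = 22.6515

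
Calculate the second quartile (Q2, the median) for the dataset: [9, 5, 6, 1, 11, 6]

6

Step 1: Sort the data: [1, 5, 6, 6, 9, 11]
Step 2: n = 6
Step 3: Q2 is the median. Since n is even, it is the average of the values at positions 3 and 4:
  Q2 = (6 + 6) / 2 = 6
Step 4: Q2 = 6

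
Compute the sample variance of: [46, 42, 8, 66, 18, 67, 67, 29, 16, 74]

602.9

Step 1: Compute the mean: (46 + 42 + 8 + 66 + 18 + 67 + 67 + 29 + 16 + 74) / 10 = 43.3
Step 2: Compute squared deviations from the mean:
  (46 - 43.3)^2 = 7.29
  (42 - 43.3)^2 = 1.69
  (8 - 43.3)^2 = 1246.09
  (66 - 43.3)^2 = 515.29
  (18 - 43.3)^2 = 640.09
  (67 - 43.3)^2 = 561.69
  (67 - 43.3)^2 = 561.69
  (29 - 43.3)^2 = 204.49
  (16 - 43.3)^2 = 745.29
  (74 - 43.3)^2 = 942.49
Step 3: Sum of squared deviations = 5426.1
Step 4: Sample variance = 5426.1 / 9 = 602.9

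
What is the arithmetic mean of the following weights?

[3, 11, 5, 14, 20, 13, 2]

9.7143

Step 1: Sum all values: 3 + 11 + 5 + 14 + 20 + 13 + 2 = 68
Step 2: Count the number of values: n = 7
Step 3: Mean = sum / n = 68 / 7 = 9.7143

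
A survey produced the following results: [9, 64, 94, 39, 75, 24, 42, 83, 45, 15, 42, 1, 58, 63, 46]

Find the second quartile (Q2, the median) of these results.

45

Step 1: Sort the data: [1, 9, 15, 24, 39, 42, 42, 45, 46, 58, 63, 64, 75, 83, 94]
Step 2: n = 15
Step 3: Q2 is the median. Since n is odd, it is the middle value at position 8: 45
Step 4: Q2 = 45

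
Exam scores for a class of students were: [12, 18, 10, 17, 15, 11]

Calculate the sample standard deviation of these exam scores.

3.3116

Step 1: Compute the mean: 13.8333
Step 2: Sum of squared deviations from the mean: 54.8333
Step 3: Sample variance = 54.8333 / 5 = 10.9667
Step 4: Standard deviation = sqrt(10.9667) = 3.3116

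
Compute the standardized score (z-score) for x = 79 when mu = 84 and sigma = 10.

-0.5

Step 1: Recall the z-score formula: z = (x - mu) / sigma
Step 2: Substitute values: z = (79 - 84) / 10
Step 3: z = -5 / 10 = -0.5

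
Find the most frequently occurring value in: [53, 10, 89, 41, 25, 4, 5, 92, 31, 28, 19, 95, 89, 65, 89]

89

Step 1: Count the frequency of each value:
  4: appears 1 time(s)
  5: appears 1 time(s)
  10: appears 1 time(s)
  19: appears 1 time(s)
  25: appears 1 time(s)
  28: appears 1 time(s)
  31: appears 1 time(s)
  41: appears 1 time(s)
  53: appears 1 time(s)
  65: appears 1 time(s)
  89: appears 3 time(s)
  92: appears 1 time(s)
  95: appears 1 time(s)
Step 2: The value 89 appears most frequently (3 times).
Step 3: Mode = 89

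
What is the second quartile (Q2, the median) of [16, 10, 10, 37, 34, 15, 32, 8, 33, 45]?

24

Step 1: Sort the data: [8, 10, 10, 15, 16, 32, 33, 34, 37, 45]
Step 2: n = 10
Step 3: Q2 is the median. Since n is even, it is the average of the values at positions 5 and 6:
  Q2 = (16 + 32) / 2 = 24
Step 4: Q2 = 24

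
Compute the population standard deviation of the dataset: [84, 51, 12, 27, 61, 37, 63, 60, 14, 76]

23.7455

Step 1: Compute the mean: 48.5
Step 2: Sum of squared deviations from the mean: 5638.5
Step 3: Population variance = 5638.5 / 10 = 563.85
Step 4: Standard deviation = sqrt(563.85) = 23.7455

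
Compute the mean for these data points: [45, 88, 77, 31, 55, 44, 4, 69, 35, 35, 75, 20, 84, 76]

52.7143

Step 1: Sum all values: 45 + 88 + 77 + 31 + 55 + 44 + 4 + 69 + 35 + 35 + 75 + 20 + 84 + 76 = 738
Step 2: Count the number of values: n = 14
Step 3: Mean = sum / n = 738 / 14 = 52.7143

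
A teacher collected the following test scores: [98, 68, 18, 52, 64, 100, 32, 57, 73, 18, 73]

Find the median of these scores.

64

Step 1: Sort the data in ascending order: [18, 18, 32, 52, 57, 64, 68, 73, 73, 98, 100]
Step 2: The number of values is n = 11.
Step 3: Since n is odd, the median is the middle value at position 6: 64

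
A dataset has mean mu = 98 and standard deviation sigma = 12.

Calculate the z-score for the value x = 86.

-1

Step 1: Recall the z-score formula: z = (x - mu) / sigma
Step 2: Substitute values: z = (86 - 98) / 12
Step 3: z = -12 / 12 = -1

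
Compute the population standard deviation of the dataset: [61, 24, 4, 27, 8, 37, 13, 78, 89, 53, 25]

27.1744

Step 1: Compute the mean: 38.0909
Step 2: Sum of squared deviations from the mean: 8122.9091
Step 3: Population variance = 8122.9091 / 11 = 738.4463
Step 4: Standard deviation = sqrt(738.4463) = 27.1744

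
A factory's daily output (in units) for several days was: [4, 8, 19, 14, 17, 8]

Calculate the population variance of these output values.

28.8889

Step 1: Compute the mean: (4 + 8 + 19 + 14 + 17 + 8) / 6 = 11.6667
Step 2: Compute squared deviations from the mean:
  (4 - 11.6667)^2 = 58.7778
  (8 - 11.6667)^2 = 13.4444
  (19 - 11.6667)^2 = 53.7778
  (14 - 11.6667)^2 = 5.4444
  (17 - 11.6667)^2 = 28.4444
  (8 - 11.6667)^2 = 13.4444
Step 3: Sum of squared deviations = 173.3333
Step 4: Population variance = 173.3333 / 6 = 28.8889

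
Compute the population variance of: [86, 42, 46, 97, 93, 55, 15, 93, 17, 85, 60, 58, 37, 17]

824.3112

Step 1: Compute the mean: (86 + 42 + 46 + 97 + 93 + 55 + 15 + 93 + 17 + 85 + 60 + 58 + 37 + 17) / 14 = 57.2143
Step 2: Compute squared deviations from the mean:
  (86 - 57.2143)^2 = 828.6173
  (42 - 57.2143)^2 = 231.4745
  (46 - 57.2143)^2 = 125.7602
  (97 - 57.2143)^2 = 1582.9031
  (93 - 57.2143)^2 = 1280.6173
  (55 - 57.2143)^2 = 4.9031
  (15 - 57.2143)^2 = 1782.0459
  (93 - 57.2143)^2 = 1280.6173
  (17 - 57.2143)^2 = 1617.1888
  (85 - 57.2143)^2 = 772.0459
  (60 - 57.2143)^2 = 7.7602
  (58 - 57.2143)^2 = 0.6173
  (37 - 57.2143)^2 = 408.6173
  (17 - 57.2143)^2 = 1617.1888
Step 3: Sum of squared deviations = 11540.3571
Step 4: Population variance = 11540.3571 / 14 = 824.3112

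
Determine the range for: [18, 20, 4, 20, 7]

16

Step 1: Identify the maximum value: max = 20
Step 2: Identify the minimum value: min = 4
Step 3: Range = max - min = 20 - 4 = 16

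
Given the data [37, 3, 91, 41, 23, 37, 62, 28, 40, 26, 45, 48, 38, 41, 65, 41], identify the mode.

41

Step 1: Count the frequency of each value:
  3: appears 1 time(s)
  23: appears 1 time(s)
  26: appears 1 time(s)
  28: appears 1 time(s)
  37: appears 2 time(s)
  38: appears 1 time(s)
  40: appears 1 time(s)
  41: appears 3 time(s)
  45: appears 1 time(s)
  48: appears 1 time(s)
  62: appears 1 time(s)
  65: appears 1 time(s)
  91: appears 1 time(s)
Step 2: The value 41 appears most frequently (3 times).
Step 3: Mode = 41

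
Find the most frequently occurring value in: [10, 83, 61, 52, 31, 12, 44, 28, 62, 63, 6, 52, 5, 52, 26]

52

Step 1: Count the frequency of each value:
  5: appears 1 time(s)
  6: appears 1 time(s)
  10: appears 1 time(s)
  12: appears 1 time(s)
  26: appears 1 time(s)
  28: appears 1 time(s)
  31: appears 1 time(s)
  44: appears 1 time(s)
  52: appears 3 time(s)
  61: appears 1 time(s)
  62: appears 1 time(s)
  63: appears 1 time(s)
  83: appears 1 time(s)
Step 2: The value 52 appears most frequently (3 times).
Step 3: Mode = 52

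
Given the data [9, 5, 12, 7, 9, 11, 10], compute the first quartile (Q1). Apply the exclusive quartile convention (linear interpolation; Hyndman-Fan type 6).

7

Step 1: Sort the data: [5, 7, 9, 9, 10, 11, 12]
Step 2: n = 7
Step 3: Using the exclusive quartile method:
  Q1 = 7
  Q2 (median) = 9
  Q3 = 11
  IQR = Q3 - Q1 = 11 - 7 = 4
Step 4: Q1 = 7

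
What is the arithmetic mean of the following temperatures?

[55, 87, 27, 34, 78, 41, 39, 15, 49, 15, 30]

42.7273

Step 1: Sum all values: 55 + 87 + 27 + 34 + 78 + 41 + 39 + 15 + 49 + 15 + 30 = 470
Step 2: Count the number of values: n = 11
Step 3: Mean = sum / n = 470 / 11 = 42.7273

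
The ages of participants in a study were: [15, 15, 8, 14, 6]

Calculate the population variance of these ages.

14.64

Step 1: Compute the mean: (15 + 15 + 8 + 14 + 6) / 5 = 11.6
Step 2: Compute squared deviations from the mean:
  (15 - 11.6)^2 = 11.56
  (15 - 11.6)^2 = 11.56
  (8 - 11.6)^2 = 12.96
  (14 - 11.6)^2 = 5.76
  (6 - 11.6)^2 = 31.36
Step 3: Sum of squared deviations = 73.2
Step 4: Population variance = 73.2 / 5 = 14.64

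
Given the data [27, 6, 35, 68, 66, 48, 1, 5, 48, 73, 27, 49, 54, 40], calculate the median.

44

Step 1: Sort the data in ascending order: [1, 5, 6, 27, 27, 35, 40, 48, 48, 49, 54, 66, 68, 73]
Step 2: The number of values is n = 14.
Step 3: Since n is even, the median is the average of positions 7 and 8:
  Median = (40 + 48) / 2 = 44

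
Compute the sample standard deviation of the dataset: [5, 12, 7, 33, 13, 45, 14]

14.8308

Step 1: Compute the mean: 18.4286
Step 2: Sum of squared deviations from the mean: 1319.7143
Step 3: Sample variance = 1319.7143 / 6 = 219.9524
Step 4: Standard deviation = sqrt(219.9524) = 14.8308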